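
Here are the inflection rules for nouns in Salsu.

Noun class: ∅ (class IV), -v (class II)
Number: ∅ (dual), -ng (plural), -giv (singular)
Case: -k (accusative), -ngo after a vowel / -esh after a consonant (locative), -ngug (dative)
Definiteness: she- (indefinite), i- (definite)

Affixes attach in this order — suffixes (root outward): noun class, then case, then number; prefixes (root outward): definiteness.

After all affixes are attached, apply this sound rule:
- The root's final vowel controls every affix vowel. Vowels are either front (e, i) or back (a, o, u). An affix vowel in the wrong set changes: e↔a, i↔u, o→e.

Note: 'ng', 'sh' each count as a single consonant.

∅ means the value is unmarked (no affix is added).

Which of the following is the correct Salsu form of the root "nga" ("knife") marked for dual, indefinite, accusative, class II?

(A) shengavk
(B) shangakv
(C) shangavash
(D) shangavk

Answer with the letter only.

Attach definiteness indefinite she- → shenga.
Attach noun class class II -v → shengav.
Attach case accusative -k → shengavk.
number = dual: zero marking, form stays shengavk.
Apply vowel harmony: shengavk → shangavk.
So the correct form is shangavk, option (D).
(C) shangavash is wrong: it uses locative instead of accusative for case.
(A) shengavk is wrong: it fails to apply the sound rule(s).
(B) shangakv is wrong: it has the affixes in the wrong order.

D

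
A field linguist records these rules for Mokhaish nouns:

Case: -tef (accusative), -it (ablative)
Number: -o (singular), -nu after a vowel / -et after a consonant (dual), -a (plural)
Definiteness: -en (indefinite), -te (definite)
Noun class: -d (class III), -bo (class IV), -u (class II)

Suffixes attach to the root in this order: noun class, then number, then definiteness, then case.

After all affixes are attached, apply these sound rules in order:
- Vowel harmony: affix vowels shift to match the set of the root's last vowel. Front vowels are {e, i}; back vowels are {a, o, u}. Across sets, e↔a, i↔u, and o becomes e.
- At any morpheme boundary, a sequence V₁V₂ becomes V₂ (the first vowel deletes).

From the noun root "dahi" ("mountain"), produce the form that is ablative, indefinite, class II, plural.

Attach noun class class II -u → dahiu.
Attach number plural -a → dahiua.
Attach definiteness indefinite -en → dahiuaen.
Attach case ablative -it → dahiuaenit.
Apply vowel harmony: dahiuaenit → dahiieenit.
Apply vowel deletion: dahiieenit → dahenit.

dahenit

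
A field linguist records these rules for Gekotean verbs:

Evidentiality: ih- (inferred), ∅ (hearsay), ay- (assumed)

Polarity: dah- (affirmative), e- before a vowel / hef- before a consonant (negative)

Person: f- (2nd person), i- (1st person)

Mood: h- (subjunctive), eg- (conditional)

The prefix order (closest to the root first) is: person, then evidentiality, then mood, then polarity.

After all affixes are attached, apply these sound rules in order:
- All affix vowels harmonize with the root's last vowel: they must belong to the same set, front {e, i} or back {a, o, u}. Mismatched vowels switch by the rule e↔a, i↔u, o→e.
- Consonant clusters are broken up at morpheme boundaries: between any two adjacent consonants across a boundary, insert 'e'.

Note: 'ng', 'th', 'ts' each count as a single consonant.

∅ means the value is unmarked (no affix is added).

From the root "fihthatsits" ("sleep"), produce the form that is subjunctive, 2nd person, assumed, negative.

hefeheyefefihthatsits

Attach person 2nd person f- → ffihthatsits.
Attach evidentiality assumed ay- → ayffihthatsits.
Attach mood subjunctive h- → hayffihthatsits.
Attach polarity negative hef- (before consonant 'h') → hefhayffihthatsits.
Apply vowel harmony: hefhayffihthatsits → hefheyffihthatsits.
Apply epenthesis: hefheyffihthatsits → hefeheyefefihthatsits.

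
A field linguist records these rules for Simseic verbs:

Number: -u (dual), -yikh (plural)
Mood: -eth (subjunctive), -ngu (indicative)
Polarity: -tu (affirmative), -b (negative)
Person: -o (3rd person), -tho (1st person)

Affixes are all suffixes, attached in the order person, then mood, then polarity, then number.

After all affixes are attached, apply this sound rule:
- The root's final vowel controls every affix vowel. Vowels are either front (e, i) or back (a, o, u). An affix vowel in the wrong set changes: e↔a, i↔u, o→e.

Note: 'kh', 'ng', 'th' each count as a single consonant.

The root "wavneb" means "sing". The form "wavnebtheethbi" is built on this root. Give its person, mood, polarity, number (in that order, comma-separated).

1st person, subjunctive, negative, dual

Segment: wavneb-tho-eth-b-u.
person: -tho → 1st person.
mood: -eth → subjunctive.
polarity: -b → negative.
number: -u → dual.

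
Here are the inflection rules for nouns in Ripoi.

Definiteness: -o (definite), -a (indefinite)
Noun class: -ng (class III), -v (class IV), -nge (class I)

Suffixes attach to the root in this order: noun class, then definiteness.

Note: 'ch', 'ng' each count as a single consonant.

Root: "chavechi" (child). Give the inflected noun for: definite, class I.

chavechingeo

Attach noun class class I -nge → chavechinge.
Attach definiteness definite -o → chavechingeo.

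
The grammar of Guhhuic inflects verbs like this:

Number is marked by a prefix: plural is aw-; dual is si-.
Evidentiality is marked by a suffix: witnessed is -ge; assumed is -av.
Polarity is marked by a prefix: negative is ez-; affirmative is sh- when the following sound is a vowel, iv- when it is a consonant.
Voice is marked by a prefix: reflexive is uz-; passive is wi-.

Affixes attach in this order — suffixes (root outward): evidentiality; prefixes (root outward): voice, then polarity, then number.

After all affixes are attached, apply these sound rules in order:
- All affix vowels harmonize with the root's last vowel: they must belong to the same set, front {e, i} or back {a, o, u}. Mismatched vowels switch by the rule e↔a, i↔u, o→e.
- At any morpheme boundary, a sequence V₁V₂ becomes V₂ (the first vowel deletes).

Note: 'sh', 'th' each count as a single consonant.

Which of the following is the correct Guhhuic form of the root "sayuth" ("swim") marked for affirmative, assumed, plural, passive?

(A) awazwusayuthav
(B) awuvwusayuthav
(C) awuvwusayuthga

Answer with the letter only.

B

Attach voice passive wi- → wisayuth.
Attach polarity affirmative iv- (before consonant 'w') → ivwisayuth.
Attach number plural aw- → awivwisayuth.
Attach evidentiality assumed -av → awivwisayuthav.
Apply vowel harmony: awivwisayuthav → awuvwusayuthav.
Vowel deletion: no change.
So the correct form is awuvwusayuthav, option (B).
(C) awuvwusayuthga is wrong: it uses witnessed instead of assumed for evidentiality.
(A) awazwusayuthav is wrong: it uses negative instead of affirmative for polarity.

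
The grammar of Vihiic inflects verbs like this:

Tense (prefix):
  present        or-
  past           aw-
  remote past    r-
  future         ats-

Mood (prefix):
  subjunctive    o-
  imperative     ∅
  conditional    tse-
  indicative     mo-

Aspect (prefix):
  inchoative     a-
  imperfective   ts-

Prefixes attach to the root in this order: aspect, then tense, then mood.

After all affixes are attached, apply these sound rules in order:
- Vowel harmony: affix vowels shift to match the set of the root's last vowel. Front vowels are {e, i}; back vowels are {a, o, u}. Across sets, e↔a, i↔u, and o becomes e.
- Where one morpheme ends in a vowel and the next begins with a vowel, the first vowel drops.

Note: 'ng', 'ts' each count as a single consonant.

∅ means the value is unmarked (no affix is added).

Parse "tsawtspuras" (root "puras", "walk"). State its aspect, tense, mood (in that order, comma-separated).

imperfective, past, conditional

Segment: tse-aw-ts-puras.
aspect: ts- → imperfective.
tense: aw- → past.
mood: tse- → conditional.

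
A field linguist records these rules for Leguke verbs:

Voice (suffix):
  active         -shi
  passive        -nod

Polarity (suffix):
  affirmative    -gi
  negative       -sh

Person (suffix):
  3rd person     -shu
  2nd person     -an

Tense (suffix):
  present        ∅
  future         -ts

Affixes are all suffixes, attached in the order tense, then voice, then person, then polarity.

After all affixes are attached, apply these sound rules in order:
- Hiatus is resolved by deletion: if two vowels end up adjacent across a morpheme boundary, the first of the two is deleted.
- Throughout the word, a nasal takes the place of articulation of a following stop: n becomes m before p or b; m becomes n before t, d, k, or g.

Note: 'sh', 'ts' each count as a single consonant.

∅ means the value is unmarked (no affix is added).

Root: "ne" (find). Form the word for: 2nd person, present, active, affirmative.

tense = present: zero marking, form stays ne.
Attach voice active -shi → neshi.
Attach person 2nd person -an → neshian.
Attach polarity affirmative -gi → neshiangi.
Apply vowel deletion: neshiangi → neshangi.
Nasal assimilation: no change.

neshangi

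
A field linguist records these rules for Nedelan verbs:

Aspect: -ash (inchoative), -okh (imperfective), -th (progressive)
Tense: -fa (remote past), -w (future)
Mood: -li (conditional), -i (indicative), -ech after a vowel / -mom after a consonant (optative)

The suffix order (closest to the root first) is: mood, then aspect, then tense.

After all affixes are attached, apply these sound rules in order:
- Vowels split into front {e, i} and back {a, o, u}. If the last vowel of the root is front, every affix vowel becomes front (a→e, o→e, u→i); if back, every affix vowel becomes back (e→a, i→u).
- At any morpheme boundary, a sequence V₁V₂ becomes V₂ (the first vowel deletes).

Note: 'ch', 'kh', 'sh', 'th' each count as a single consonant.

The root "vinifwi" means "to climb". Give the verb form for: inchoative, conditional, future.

Attach mood conditional -li → vinifwili.
Attach aspect inchoative -ash → vinifwiliash.
Attach tense future -w → vinifwiliashw.
Apply vowel harmony: vinifwiliashw → vinifwilieshw.
Apply vowel deletion: vinifwilieshw → vinifwileshw.

vinifwileshw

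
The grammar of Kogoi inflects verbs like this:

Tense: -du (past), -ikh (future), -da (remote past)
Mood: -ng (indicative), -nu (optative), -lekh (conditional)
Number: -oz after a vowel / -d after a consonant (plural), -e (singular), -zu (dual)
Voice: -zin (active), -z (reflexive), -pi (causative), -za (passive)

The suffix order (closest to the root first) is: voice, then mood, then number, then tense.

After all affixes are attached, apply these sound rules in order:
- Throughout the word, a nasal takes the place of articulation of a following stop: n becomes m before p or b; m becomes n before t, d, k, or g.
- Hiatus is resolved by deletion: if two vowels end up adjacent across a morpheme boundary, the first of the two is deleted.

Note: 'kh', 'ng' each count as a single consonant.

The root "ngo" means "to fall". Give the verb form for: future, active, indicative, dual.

Attach voice active -zin → ngozin.
Attach mood indicative -ng → ngozinng.
Attach number dual -zu → ngozinngzu.
Attach tense future -ikh → ngozinngzuikh.
Nasal assimilation: no change.
Apply vowel deletion: ngozinngzuikh → ngozinngzikh.

ngozinngzikh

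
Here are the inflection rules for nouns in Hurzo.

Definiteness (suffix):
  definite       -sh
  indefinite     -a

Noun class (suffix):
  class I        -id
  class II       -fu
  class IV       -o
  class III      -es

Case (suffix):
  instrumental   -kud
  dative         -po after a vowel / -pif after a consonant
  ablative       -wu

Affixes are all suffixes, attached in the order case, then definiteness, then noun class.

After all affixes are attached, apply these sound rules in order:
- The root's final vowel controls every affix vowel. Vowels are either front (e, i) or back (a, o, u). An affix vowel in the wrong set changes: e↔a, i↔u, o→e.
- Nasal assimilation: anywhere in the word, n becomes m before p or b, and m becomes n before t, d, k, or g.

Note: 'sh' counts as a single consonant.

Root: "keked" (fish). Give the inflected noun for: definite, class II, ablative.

Attach case ablative -wu → kekedwu.
Attach definiteness definite -sh → kekedwush.
Attach noun class class II -fu → kekedwushfu.
Apply vowel harmony: kekedwushfu → kekedwishfi.
Nasal assimilation: no change.

kekedwishfi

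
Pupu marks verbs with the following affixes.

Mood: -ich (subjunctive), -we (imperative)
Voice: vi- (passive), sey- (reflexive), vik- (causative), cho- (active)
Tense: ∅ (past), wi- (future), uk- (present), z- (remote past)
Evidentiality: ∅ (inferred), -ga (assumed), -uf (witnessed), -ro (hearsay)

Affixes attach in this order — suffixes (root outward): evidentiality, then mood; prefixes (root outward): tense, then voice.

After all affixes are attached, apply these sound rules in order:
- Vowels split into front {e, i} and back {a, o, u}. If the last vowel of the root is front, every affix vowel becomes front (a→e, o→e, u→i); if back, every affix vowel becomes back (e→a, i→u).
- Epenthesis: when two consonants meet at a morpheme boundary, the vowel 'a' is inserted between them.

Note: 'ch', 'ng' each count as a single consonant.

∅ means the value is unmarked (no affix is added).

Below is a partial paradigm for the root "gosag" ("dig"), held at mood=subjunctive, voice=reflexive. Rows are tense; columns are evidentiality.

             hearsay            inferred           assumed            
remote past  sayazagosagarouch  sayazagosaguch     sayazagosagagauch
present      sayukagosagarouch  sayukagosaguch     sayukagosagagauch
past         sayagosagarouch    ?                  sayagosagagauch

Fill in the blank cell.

tense = past: zero marking, form stays gosag.
evidentiality = inferred: zero marking, form stays gosag.
Attach mood subjunctive -ich → gosagich.
Attach voice reflexive sey- → seygosagich.
Apply vowel harmony: seygosagich → saygosaguch.
Apply epenthesis: saygosaguch → sayagosaguch.

sayagosaguch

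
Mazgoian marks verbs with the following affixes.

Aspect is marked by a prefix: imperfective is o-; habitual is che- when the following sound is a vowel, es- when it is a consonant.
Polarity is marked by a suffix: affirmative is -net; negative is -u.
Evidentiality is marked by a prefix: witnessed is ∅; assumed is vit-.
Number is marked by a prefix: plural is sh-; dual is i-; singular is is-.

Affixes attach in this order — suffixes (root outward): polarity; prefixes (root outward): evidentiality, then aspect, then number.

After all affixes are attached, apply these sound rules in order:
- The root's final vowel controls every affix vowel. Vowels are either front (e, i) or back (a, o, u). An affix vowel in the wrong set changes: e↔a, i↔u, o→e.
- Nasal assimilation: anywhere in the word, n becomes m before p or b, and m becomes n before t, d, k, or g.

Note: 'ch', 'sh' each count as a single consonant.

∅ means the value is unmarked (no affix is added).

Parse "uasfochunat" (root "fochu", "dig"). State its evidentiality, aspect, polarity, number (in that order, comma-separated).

witnessed, habitual, affirmative, dual

Segment: i-es-fochu-net.
evidentiality: ∅ → witnessed.
aspect: che/es- → habitual.
polarity: -net → affirmative.
number: i- → dual.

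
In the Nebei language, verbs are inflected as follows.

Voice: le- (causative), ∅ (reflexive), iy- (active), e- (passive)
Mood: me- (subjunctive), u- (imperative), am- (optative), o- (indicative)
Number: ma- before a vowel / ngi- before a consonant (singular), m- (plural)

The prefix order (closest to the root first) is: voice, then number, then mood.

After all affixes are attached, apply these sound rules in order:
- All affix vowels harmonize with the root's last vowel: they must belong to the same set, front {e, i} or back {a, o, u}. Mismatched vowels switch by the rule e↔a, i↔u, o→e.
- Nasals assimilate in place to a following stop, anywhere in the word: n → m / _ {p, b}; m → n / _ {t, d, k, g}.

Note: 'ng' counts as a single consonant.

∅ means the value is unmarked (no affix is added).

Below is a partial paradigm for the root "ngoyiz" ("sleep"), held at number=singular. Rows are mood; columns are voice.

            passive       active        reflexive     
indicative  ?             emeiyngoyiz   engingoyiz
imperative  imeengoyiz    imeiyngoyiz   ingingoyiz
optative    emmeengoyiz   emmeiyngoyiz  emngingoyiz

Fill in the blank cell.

emeengoyiz

Attach voice passive e- → engoyiz.
Attach number singular ma- (before vowel 'e') → maengoyiz.
Attach mood indicative o- → omaengoyiz.
Apply vowel harmony: omaengoyiz → emeengoyiz.
Nasal assimilation: no change.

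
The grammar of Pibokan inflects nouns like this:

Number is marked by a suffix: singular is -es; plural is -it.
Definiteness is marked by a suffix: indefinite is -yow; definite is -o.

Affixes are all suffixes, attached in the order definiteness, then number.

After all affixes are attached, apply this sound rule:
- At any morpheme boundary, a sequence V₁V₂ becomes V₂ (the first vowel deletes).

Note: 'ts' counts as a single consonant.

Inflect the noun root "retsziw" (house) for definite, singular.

Attach definiteness definite -o → retsziwo.
Attach number singular -es → retsziwoes.
Apply vowel deletion: retsziwoes → retsziwes.

retsziwes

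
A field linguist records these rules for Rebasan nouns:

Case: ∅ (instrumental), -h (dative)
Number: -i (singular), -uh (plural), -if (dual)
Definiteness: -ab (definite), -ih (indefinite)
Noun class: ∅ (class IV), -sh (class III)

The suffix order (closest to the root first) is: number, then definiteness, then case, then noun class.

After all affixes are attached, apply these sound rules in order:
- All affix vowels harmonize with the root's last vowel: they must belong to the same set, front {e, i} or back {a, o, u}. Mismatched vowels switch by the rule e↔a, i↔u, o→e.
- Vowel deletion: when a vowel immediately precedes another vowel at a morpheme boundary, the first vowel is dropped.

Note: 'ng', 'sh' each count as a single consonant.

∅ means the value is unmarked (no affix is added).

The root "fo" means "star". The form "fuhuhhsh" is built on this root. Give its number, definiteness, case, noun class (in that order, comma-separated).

Segment: fo-uh-ih-h-sh.
number: -uh → plural.
definiteness: -ih → indefinite.
case: -h → dative.
noun class: -sh → class III.

plural, indefinite, dative, class III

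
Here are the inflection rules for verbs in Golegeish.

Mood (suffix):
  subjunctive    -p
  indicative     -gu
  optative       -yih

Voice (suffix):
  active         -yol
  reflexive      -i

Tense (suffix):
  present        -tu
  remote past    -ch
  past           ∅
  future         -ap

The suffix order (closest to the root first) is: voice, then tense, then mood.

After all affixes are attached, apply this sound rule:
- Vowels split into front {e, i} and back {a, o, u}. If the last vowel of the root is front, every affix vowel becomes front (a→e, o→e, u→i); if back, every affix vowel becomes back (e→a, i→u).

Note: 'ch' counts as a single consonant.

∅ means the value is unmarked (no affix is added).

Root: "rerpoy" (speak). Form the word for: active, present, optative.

Attach voice active -yol → rerpoyyol.
Attach tense present -tu → rerpoyyoltu.
Attach mood optative -yih → rerpoyyoltuyih.
Apply vowel harmony: rerpoyyoltuyih → rerpoyyoltuyuh.

rerpoyyoltuyuh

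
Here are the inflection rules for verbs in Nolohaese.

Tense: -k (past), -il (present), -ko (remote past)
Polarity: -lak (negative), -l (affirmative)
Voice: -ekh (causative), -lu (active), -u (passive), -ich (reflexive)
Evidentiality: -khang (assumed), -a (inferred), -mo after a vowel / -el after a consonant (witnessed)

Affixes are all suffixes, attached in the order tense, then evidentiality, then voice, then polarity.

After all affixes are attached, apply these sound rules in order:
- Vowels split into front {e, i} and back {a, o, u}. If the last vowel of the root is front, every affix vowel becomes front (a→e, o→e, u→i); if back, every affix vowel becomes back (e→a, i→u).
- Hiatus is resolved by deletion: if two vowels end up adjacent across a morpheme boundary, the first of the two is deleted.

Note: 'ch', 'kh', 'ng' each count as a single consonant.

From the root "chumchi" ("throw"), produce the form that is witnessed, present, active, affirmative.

chumchilellil

Attach tense present -il → chumchiil.
Attach evidentiality witnessed -el (after consonant 'l') → chumchiilel.
Attach voice active -lu → chumchiilellu.
Attach polarity affirmative -l → chumchiilellul.
Apply vowel harmony: chumchiilellul → chumchiilellil.
Apply vowel deletion: chumchiilellil → chumchilellil.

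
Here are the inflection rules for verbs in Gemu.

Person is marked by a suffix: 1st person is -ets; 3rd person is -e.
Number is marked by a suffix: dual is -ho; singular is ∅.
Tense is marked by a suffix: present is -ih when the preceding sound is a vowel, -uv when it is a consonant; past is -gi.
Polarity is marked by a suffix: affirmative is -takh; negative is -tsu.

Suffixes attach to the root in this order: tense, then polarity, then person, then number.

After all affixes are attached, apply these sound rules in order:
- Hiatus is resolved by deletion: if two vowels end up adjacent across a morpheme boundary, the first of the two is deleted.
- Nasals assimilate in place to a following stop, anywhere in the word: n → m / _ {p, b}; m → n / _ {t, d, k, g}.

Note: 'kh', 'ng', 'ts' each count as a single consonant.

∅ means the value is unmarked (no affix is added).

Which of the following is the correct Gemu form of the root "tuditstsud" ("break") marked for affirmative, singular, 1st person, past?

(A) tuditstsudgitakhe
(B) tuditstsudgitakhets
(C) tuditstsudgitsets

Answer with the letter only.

B

Attach tense past -gi → tuditstsudgi.
Attach polarity affirmative -takh → tuditstsudgitakh.
Attach person 1st person -ets → tuditstsudgitakhets.
number = singular: zero marking, form stays tuditstsudgitakhets.
Vowel deletion: no change.
Nasal assimilation: no change.
So the correct form is tuditstsudgitakhets, option (B).
(A) tuditstsudgitakhe is wrong: it uses 3rd person instead of 1st person for person.
(C) tuditstsudgitsets is wrong: it uses negative instead of affirmative for polarity.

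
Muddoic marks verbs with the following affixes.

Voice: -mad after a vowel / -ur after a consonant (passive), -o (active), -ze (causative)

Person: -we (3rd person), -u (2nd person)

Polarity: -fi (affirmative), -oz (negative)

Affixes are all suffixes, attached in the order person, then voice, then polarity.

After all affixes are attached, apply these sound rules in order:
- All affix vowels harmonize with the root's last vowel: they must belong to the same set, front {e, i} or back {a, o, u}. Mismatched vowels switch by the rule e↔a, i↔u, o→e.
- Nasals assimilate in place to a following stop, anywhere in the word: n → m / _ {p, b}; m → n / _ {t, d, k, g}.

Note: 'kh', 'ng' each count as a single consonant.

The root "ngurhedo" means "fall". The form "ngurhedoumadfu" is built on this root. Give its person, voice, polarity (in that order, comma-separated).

Segment: ngurhedo-u-mad-fi.
person: -u → 2nd person.
voice: -mad/ur → passive.
polarity: -fi → affirmative.

2nd person, passive, affirmative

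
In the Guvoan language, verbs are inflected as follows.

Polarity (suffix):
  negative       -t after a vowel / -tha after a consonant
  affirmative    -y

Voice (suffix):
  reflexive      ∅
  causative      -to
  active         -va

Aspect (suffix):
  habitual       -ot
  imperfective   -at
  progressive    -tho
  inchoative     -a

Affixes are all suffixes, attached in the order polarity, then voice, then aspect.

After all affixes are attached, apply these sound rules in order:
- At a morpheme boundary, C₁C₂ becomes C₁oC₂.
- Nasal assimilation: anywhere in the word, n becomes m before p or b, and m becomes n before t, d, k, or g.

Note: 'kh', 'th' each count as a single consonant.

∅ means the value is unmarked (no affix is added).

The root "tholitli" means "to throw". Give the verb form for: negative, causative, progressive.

Attach polarity negative -t (after vowel 'i') → tholitlit.
Attach voice causative -to → tholitlitto.
Attach aspect progressive -tho → tholitlittotho.
Apply epenthesis: tholitlittotho → tholitlitototho.
Nasal assimilation: no change.

tholitlitototho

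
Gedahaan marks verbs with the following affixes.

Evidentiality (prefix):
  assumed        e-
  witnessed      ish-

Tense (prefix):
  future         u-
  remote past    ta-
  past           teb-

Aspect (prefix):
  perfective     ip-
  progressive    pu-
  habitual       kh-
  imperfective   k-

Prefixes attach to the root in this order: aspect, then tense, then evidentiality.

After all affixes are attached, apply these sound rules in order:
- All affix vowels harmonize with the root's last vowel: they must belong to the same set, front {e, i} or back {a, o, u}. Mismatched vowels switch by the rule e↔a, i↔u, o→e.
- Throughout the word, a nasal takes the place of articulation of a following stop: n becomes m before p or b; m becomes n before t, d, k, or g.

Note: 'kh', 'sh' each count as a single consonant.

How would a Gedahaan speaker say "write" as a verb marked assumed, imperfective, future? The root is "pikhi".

eikpikhi

Attach aspect imperfective k- → kpikhi.
Attach tense future u- → ukpikhi.
Attach evidentiality assumed e- → eukpikhi.
Apply vowel harmony: eukpikhi → eikpikhi.
Nasal assimilation: no change.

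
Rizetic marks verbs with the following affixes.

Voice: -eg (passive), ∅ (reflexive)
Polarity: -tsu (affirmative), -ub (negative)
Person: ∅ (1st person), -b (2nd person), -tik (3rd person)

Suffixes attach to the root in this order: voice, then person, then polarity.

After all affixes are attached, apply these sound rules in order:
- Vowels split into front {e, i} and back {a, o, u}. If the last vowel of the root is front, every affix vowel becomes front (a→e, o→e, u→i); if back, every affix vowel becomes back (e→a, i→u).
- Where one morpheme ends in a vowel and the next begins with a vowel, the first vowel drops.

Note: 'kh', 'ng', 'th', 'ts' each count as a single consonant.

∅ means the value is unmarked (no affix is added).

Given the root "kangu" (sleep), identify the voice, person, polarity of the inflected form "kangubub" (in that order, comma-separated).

reflexive, 2nd person, negative

Segment: kangu-b-ub.
voice: ∅ → reflexive.
person: -b → 2nd person.
polarity: -ub → negative.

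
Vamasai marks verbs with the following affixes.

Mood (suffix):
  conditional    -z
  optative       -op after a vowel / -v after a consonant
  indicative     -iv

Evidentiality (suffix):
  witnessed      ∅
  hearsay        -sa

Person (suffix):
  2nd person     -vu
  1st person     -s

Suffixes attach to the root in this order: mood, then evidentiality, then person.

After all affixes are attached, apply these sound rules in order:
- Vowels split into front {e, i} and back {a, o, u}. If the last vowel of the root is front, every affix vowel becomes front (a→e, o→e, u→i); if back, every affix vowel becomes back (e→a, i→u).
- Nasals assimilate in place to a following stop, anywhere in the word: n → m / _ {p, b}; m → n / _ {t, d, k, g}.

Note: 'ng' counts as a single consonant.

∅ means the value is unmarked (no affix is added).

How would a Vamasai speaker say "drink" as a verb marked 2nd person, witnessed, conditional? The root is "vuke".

vukezvi

Attach mood conditional -z → vukez.
evidentiality = witnessed: zero marking, form stays vukez.
Attach person 2nd person -vu → vukezvu.
Apply vowel harmony: vukezvu → vukezvi.
Nasal assimilation: no change.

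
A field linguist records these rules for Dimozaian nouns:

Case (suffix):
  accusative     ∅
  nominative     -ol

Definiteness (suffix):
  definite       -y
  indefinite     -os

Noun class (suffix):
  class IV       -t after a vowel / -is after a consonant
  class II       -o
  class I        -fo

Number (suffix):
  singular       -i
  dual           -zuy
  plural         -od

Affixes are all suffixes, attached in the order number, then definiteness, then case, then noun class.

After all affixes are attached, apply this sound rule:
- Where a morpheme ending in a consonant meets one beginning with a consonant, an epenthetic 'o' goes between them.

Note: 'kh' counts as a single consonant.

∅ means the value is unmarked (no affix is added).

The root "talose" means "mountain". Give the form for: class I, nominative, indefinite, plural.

Attach number plural -od → taloseod.
Attach definiteness indefinite -os → taloseodos.
Attach case nominative -ol → taloseodosol.
Attach noun class class I -fo → taloseodosolfo.
Apply epenthesis: taloseodosolfo → taloseodosolofo.

taloseodosolofo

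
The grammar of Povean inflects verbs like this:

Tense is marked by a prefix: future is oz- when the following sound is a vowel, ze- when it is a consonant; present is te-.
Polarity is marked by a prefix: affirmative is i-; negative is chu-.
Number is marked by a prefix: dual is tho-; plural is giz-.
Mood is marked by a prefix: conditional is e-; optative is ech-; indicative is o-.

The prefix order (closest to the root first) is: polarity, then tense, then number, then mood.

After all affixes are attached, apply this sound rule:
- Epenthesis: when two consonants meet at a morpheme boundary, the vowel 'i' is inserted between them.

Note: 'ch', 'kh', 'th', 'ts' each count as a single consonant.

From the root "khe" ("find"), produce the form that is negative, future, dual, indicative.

Attach polarity negative chu- → chukhe.
Attach tense future ze- (before consonant 'ch') → zechukhe.
Attach number dual tho- → thozechukhe.
Attach mood indicative o- → othozechukhe.
Epenthesis: no change.

othozechukhe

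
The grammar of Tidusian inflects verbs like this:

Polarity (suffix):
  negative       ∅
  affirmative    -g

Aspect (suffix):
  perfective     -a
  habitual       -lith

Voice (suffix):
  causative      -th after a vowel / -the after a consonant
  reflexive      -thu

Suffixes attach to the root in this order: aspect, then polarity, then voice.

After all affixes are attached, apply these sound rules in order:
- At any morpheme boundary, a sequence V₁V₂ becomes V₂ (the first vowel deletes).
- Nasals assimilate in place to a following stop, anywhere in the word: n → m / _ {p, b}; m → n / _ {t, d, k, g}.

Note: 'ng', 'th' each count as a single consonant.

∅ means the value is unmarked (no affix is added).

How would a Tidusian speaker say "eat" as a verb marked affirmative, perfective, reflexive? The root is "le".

lagthu

Attach aspect perfective -a → lea.
Attach polarity affirmative -g → leag.
Attach voice reflexive -thu → leagthu.
Apply vowel deletion: leagthu → lagthu.
Nasal assimilation: no change.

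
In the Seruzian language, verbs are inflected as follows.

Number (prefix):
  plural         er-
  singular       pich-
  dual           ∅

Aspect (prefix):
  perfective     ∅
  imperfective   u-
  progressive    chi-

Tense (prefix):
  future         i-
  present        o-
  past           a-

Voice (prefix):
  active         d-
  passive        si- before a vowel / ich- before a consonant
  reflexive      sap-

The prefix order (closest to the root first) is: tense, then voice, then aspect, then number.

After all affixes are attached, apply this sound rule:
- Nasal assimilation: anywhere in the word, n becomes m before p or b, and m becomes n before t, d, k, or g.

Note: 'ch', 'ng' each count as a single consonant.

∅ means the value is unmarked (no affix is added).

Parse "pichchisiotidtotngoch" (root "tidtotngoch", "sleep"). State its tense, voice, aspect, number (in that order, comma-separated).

Segment: pich-chi-si-o-tidtotngoch.
tense: o- → present.
voice: si/ich- → passive.
aspect: chi- → progressive.
number: pich- → singular.

present, passive, progressive, singular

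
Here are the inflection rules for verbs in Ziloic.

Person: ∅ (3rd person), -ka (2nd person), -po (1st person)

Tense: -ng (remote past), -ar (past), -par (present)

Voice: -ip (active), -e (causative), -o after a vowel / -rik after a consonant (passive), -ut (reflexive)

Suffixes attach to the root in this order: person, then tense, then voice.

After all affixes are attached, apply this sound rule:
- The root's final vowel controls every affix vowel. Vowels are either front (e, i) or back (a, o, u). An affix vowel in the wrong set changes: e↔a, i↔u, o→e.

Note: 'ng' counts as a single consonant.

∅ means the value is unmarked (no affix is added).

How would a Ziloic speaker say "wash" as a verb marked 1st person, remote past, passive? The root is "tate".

Attach person 1st person -po → tatepo.
Attach tense remote past -ng → tatepong.
Attach voice passive -rik (after consonant 'ng') → tatepongrik.
Apply vowel harmony: tatepongrik → tatepengrik.

tatepengrik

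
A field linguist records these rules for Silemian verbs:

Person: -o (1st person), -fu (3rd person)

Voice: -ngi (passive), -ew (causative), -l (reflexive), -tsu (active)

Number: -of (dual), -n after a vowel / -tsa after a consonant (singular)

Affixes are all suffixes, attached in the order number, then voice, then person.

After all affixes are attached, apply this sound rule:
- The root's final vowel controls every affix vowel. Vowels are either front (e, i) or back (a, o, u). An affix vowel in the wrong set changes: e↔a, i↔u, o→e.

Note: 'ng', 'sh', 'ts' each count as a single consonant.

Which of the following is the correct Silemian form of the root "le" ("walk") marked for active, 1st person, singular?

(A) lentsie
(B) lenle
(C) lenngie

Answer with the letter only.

Attach number singular -n (after vowel 'e') → len.
Attach voice active -tsu → lentsu.
Attach person 1st person -o → lentsuo.
Apply vowel harmony: lentsuo → lentsie.
So the correct form is lentsie, option (A).
(C) lenngie is wrong: it uses passive instead of active for voice.
(B) lenle is wrong: it uses reflexive instead of active for voice.

A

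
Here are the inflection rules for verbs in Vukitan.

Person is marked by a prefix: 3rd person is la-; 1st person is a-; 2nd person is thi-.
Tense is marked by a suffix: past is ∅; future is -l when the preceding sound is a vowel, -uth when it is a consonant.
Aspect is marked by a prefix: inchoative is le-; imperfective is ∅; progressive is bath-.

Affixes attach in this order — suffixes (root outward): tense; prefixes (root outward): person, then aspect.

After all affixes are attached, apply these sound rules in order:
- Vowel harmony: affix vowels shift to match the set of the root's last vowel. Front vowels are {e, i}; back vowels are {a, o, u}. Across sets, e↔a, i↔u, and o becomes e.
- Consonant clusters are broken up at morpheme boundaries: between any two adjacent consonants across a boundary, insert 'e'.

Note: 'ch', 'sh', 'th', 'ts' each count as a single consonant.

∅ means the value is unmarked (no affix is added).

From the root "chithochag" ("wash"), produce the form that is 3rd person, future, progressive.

bathelachithochaguth

Attach tense future -uth (after consonant 'g') → chithochaguth.
Attach person 3rd person la- → lachithochaguth.
Attach aspect progressive bath- → bathlachithochaguth.
Vowel harmony: no change.
Apply epenthesis: bathlachithochaguth → bathelachithochaguth.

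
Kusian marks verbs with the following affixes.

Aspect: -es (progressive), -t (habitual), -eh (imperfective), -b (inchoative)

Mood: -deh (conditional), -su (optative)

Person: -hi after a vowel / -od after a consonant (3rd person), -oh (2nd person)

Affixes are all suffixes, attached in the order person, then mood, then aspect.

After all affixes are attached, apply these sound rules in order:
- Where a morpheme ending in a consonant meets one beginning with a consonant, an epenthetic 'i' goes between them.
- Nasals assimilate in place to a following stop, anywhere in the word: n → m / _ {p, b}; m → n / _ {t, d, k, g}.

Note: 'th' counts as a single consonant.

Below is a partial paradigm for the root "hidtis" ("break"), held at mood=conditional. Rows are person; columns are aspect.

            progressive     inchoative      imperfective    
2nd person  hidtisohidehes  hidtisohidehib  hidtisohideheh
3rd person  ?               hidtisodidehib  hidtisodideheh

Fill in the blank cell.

hidtisodidehes

Attach person 3rd person -od (after consonant 's') → hidtisod.
Attach mood conditional -deh → hidtisoddeh.
Attach aspect progressive -es → hidtisoddehes.
Apply epenthesis: hidtisoddehes → hidtisodidehes.
Nasal assimilation: no change.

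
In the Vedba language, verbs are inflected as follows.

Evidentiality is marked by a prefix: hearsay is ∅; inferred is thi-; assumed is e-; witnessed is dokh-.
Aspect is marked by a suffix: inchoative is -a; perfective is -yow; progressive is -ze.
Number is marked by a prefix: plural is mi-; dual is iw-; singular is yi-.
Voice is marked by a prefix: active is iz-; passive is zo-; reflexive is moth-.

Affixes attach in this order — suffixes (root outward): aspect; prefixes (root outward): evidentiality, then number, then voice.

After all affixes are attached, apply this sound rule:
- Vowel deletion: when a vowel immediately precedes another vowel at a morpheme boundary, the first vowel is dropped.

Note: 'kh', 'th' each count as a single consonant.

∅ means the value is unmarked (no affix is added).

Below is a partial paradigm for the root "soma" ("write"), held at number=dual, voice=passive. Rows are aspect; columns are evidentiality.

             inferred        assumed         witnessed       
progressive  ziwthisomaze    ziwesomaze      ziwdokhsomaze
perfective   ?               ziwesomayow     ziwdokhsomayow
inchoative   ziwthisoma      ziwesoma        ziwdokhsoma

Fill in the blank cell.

ziwthisomayow

Attach evidentiality inferred thi- → thisoma.
Attach number dual iw- → iwthisoma.
Attach voice passive zo- → zoiwthisoma.
Attach aspect perfective -yow → zoiwthisomayow.
Apply vowel deletion: zoiwthisomayow → ziwthisomayow.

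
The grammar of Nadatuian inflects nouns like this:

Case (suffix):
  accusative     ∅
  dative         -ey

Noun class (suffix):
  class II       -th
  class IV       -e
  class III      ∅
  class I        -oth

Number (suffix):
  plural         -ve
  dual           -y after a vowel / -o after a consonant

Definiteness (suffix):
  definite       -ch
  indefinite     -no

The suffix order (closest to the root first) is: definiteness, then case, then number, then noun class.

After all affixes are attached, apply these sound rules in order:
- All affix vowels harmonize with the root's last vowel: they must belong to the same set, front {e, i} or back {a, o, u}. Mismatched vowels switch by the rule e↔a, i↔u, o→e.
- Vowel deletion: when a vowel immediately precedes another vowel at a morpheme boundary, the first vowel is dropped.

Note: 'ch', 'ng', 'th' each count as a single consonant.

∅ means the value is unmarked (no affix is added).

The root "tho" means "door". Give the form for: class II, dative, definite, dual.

thochayoth

Attach definiteness definite -ch → thoch.
Attach case dative -ey → thochey.
Attach number dual -o (after consonant 'y') → thocheyo.
Attach noun class class II -th → thocheyoth.
Apply vowel harmony: thocheyoth → thochayoth.
Vowel deletion: no change.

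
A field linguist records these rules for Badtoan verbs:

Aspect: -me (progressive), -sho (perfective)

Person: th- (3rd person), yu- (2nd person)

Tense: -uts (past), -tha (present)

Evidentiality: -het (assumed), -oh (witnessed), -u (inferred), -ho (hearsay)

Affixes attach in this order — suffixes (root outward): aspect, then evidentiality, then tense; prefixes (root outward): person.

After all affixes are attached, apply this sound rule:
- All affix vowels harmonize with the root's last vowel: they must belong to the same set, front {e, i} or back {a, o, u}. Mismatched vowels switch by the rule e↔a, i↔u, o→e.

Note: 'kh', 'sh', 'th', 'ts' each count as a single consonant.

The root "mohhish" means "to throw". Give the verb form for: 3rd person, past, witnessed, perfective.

thmohhishsheehits

Attach aspect perfective -sho → mohhishsho.
Attach evidentiality witnessed -oh → mohhishshooh.
Attach person 3rd person th- → thmohhishshooh.
Attach tense past -uts → thmohhishshoohuts.
Apply vowel harmony: thmohhishshoohuts → thmohhishsheehits.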